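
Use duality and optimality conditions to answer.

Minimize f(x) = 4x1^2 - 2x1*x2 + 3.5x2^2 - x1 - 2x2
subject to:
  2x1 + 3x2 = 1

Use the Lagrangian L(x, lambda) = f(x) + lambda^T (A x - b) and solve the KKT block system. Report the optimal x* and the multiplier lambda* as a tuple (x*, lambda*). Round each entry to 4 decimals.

Form the Lagrangian:
  L(x, lambda) = (1/2) x^T Q x + c^T x + lambda^T (A x - b)
Stationarity (grad_x L = 0): Q x + c + A^T lambda = 0.
Primal feasibility: A x = b.

This gives the KKT block system:
  [ Q   A^T ] [ x     ]   [-c ]
  [ A    0  ] [ lambda ] = [ b ]

Solving the linear system:
  x*      = (0.1371, 0.2419)
  lambda* = (0.1935)
  f(x*)   = -0.4073

x* = (0.1371, 0.2419), lambda* = (0.1935)


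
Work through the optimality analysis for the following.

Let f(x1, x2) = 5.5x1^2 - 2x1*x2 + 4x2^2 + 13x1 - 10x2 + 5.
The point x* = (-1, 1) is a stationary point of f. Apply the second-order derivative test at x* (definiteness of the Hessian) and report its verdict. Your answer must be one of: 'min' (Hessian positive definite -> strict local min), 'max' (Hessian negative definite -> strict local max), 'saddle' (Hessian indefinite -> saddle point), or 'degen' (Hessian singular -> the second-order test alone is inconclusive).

Compute the Hessian H = grad^2 f:
  H = [[11, -2], [-2, 8]]
Verify stationarity: grad f(x*) = H x* + g = (0, 0).
Eigenvalues of H: 7, 12.
Both eigenvalues > 0, so H is positive definite -> x* is a strict local min.

min


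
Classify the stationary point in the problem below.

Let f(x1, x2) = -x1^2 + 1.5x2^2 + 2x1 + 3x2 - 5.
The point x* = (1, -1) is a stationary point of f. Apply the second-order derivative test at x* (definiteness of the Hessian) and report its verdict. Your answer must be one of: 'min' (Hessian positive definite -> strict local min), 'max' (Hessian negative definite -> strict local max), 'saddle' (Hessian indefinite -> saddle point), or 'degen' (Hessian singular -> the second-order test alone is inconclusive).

Compute the Hessian H = grad^2 f:
  H = [[-2, 0], [0, 3]]
Verify stationarity: grad f(x*) = H x* + g = (0, 0).
Eigenvalues of H: -2, 3.
Eigenvalues have mixed signs, so H is indefinite -> x* is a saddle point.

saddle


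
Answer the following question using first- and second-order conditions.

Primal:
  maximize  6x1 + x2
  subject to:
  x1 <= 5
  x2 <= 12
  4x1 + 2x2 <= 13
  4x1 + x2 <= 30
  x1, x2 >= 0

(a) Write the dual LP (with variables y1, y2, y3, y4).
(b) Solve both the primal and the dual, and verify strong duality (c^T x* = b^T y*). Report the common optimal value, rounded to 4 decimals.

The standard primal-dual pair for 'max c^T x s.t. A x <= b, x >= 0' is:
  Dual:  min b^T y  s.t.  A^T y >= c,  y >= 0.

So the dual LP is:
  minimize  5y1 + 12y2 + 13y3 + 30y4
  subject to:
    y1 + 4y3 + 4y4 >= 6
    y2 + 2y3 + y4 >= 1
    y1, y2, y3, y4 >= 0

Solving the primal: x* = (3.25, 0).
  primal value c^T x* = 19.5.
Solving the dual: y* = (0, 0, 1.5, 0).
  dual value b^T y* = 19.5.
Strong duality: c^T x* = b^T y*. Confirmed.

19.5


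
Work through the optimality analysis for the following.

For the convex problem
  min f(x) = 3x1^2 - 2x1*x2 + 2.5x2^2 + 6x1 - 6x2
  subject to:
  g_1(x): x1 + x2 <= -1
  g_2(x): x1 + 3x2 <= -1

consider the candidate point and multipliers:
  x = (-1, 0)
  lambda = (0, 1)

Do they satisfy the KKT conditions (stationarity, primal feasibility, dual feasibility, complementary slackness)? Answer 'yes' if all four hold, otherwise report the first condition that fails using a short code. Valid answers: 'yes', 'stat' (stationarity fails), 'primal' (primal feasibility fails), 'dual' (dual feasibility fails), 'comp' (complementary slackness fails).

Gradient of f: grad f(x) = Q x + c = (0, -4)
Constraint values g_i(x) = a_i^T x - b_i:
  g_1((-1, 0)) = 0
  g_2((-1, 0)) = 0
Stationarity residual: grad f(x) + sum_i lambda_i a_i = (1, -1)
  -> stationarity FAILS
Primal feasibility (all g_i <= 0): OK
Dual feasibility (all lambda_i >= 0): OK
Complementary slackness (lambda_i * g_i(x) = 0 for all i): OK

Verdict: the first failing condition is stationarity -> stat.

stat


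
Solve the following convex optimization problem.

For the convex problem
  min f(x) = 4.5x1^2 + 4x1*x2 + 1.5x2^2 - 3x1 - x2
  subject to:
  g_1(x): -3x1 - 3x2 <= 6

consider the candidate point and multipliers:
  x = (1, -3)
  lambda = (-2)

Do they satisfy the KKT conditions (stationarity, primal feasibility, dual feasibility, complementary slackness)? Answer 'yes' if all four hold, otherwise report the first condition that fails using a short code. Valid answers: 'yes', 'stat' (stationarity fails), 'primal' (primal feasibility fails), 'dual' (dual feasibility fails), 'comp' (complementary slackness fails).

Gradient of f: grad f(x) = Q x + c = (-6, -6)
Constraint values g_i(x) = a_i^T x - b_i:
  g_1((1, -3)) = 0
Stationarity residual: grad f(x) + sum_i lambda_i a_i = (0, 0)
  -> stationarity OK
Primal feasibility (all g_i <= 0): OK
Dual feasibility (all lambda_i >= 0): FAILS
Complementary slackness (lambda_i * g_i(x) = 0 for all i): OK

Verdict: the first failing condition is dual_feasibility -> dual.

dual


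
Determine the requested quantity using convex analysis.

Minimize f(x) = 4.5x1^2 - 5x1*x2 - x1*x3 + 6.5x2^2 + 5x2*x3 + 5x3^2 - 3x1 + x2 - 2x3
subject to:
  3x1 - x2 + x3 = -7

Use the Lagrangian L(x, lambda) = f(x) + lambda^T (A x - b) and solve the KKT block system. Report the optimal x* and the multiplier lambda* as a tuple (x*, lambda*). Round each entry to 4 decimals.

Form the Lagrangian:
  L(x, lambda) = (1/2) x^T Q x + c^T x + lambda^T (A x - b)
Stationarity (grad_x L = 0): Q x + c + A^T lambda = 0.
Primal feasibility: A x = b.

This gives the KKT block system:
  [ Q   A^T ] [ x     ]   [-c ]
  [ A    0  ] [ lambda ] = [ b ]

Solving the linear system:
  x*      = (-2.1458, -0.1042, -0.6667)
  lambda* = (7.0417)
  f(x*)   = 28.4792

x* = (-2.1458, -0.1042, -0.6667), lambda* = (7.0417)


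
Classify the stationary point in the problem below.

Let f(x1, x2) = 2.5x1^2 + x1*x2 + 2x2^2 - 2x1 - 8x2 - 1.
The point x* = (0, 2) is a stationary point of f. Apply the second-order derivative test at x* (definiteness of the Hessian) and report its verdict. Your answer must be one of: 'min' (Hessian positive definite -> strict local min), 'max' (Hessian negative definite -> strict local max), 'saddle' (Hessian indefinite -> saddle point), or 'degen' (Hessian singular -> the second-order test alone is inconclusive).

Compute the Hessian H = grad^2 f:
  H = [[5, 1], [1, 4]]
Verify stationarity: grad f(x*) = H x* + g = (0, 0).
Eigenvalues of H: 3.382, 5.618.
Both eigenvalues > 0, so H is positive definite -> x* is a strict local min.

min


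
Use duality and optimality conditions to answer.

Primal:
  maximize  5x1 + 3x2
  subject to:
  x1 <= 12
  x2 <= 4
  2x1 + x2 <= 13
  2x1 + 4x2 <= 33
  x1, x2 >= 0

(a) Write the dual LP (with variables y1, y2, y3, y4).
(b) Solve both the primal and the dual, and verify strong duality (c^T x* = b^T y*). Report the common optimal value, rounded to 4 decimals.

The standard primal-dual pair for 'max c^T x s.t. A x <= b, x >= 0' is:
  Dual:  min b^T y  s.t.  A^T y >= c,  y >= 0.

So the dual LP is:
  minimize  12y1 + 4y2 + 13y3 + 33y4
  subject to:
    y1 + 2y3 + 2y4 >= 5
    y2 + y3 + 4y4 >= 3
    y1, y2, y3, y4 >= 0

Solving the primal: x* = (4.5, 4).
  primal value c^T x* = 34.5.
Solving the dual: y* = (0, 0.5, 2.5, 0).
  dual value b^T y* = 34.5.
Strong duality: c^T x* = b^T y*. Confirmed.

34.5


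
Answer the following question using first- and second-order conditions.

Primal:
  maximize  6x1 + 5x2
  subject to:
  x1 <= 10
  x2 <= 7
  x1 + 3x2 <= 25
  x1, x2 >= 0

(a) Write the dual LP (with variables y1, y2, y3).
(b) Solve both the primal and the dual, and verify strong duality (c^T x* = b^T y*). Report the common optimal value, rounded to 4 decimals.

The standard primal-dual pair for 'max c^T x s.t. A x <= b, x >= 0' is:
  Dual:  min b^T y  s.t.  A^T y >= c,  y >= 0.

So the dual LP is:
  minimize  10y1 + 7y2 + 25y3
  subject to:
    y1 + y3 >= 6
    y2 + 3y3 >= 5
    y1, y2, y3 >= 0

Solving the primal: x* = (10, 5).
  primal value c^T x* = 85.
Solving the dual: y* = (4.3333, 0, 1.6667).
  dual value b^T y* = 85.
Strong duality: c^T x* = b^T y*. Confirmed.

85


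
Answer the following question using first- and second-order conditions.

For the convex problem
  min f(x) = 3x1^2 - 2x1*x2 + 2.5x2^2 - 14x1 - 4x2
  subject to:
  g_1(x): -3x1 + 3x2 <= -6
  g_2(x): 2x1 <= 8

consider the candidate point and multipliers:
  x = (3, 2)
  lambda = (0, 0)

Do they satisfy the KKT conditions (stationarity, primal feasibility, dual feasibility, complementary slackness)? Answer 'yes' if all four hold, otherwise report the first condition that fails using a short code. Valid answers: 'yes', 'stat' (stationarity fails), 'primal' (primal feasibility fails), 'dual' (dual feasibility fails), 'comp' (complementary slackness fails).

Gradient of f: grad f(x) = Q x + c = (0, 0)
Constraint values g_i(x) = a_i^T x - b_i:
  g_1((3, 2)) = 3
  g_2((3, 2)) = -2
Stationarity residual: grad f(x) + sum_i lambda_i a_i = (0, 0)
  -> stationarity OK
Primal feasibility (all g_i <= 0): FAILS
Dual feasibility (all lambda_i >= 0): OK
Complementary slackness (lambda_i * g_i(x) = 0 for all i): OK

Verdict: the first failing condition is primal_feasibility -> primal.

primal


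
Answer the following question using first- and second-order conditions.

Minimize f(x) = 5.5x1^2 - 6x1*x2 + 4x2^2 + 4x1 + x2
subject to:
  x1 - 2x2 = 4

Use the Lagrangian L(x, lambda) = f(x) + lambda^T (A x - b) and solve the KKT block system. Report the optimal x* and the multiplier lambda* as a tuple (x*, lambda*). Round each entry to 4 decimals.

Form the Lagrangian:
  L(x, lambda) = (1/2) x^T Q x + c^T x + lambda^T (A x - b)
Stationarity (grad_x L = 0): Q x + c + A^T lambda = 0.
Primal feasibility: A x = b.

This gives the KKT block system:
  [ Q   A^T ] [ x     ]   [-c ]
  [ A    0  ] [ lambda ] = [ b ]

Solving the linear system:
  x*      = (-1.2143, -2.6071)
  lambda* = (-6.2857)
  f(x*)   = 8.8393

x* = (-1.2143, -2.6071), lambda* = (-6.2857)


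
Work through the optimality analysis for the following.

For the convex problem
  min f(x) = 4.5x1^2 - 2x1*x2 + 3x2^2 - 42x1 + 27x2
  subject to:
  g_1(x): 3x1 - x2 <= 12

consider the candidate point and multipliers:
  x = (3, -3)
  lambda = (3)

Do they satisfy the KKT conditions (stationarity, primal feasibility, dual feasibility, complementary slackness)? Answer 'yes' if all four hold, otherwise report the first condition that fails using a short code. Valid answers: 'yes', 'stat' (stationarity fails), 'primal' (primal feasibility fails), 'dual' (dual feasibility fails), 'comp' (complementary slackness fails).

Gradient of f: grad f(x) = Q x + c = (-9, 3)
Constraint values g_i(x) = a_i^T x - b_i:
  g_1((3, -3)) = 0
Stationarity residual: grad f(x) + sum_i lambda_i a_i = (0, 0)
  -> stationarity OK
Primal feasibility (all g_i <= 0): OK
Dual feasibility (all lambda_i >= 0): OK
Complementary slackness (lambda_i * g_i(x) = 0 for all i): OK

Verdict: yes, KKT holds.

yes


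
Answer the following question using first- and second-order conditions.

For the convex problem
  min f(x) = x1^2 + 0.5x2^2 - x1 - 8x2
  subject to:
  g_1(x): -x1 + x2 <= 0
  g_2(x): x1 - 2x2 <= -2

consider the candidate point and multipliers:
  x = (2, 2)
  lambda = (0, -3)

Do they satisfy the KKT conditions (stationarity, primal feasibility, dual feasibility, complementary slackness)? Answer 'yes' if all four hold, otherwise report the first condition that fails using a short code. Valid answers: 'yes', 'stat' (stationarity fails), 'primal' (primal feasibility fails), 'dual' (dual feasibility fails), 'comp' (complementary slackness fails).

Gradient of f: grad f(x) = Q x + c = (3, -6)
Constraint values g_i(x) = a_i^T x - b_i:
  g_1((2, 2)) = 0
  g_2((2, 2)) = 0
Stationarity residual: grad f(x) + sum_i lambda_i a_i = (0, 0)
  -> stationarity OK
Primal feasibility (all g_i <= 0): OK
Dual feasibility (all lambda_i >= 0): FAILS
Complementary slackness (lambda_i * g_i(x) = 0 for all i): OK

Verdict: the first failing condition is dual_feasibility -> dual.

dual


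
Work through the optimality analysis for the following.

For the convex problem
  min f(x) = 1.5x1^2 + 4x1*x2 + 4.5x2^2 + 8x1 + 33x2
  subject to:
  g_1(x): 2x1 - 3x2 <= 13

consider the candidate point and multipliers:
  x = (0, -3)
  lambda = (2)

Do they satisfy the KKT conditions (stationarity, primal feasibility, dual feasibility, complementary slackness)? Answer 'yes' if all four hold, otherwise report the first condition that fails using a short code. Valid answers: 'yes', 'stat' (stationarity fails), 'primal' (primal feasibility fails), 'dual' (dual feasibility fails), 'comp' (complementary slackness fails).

Gradient of f: grad f(x) = Q x + c = (-4, 6)
Constraint values g_i(x) = a_i^T x - b_i:
  g_1((0, -3)) = -4
Stationarity residual: grad f(x) + sum_i lambda_i a_i = (0, 0)
  -> stationarity OK
Primal feasibility (all g_i <= 0): OK
Dual feasibility (all lambda_i >= 0): OK
Complementary slackness (lambda_i * g_i(x) = 0 for all i): FAILS

Verdict: the first failing condition is complementary_slackness -> comp.

comp


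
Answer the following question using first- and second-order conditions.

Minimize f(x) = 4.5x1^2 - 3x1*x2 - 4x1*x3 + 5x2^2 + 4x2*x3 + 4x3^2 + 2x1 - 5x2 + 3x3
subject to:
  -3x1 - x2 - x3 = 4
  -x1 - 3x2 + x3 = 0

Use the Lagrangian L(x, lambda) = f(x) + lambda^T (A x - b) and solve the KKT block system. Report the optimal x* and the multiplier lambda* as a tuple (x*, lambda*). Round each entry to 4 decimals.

Form the Lagrangian:
  L(x, lambda) = (1/2) x^T Q x + c^T x + lambda^T (A x - b)
Stationarity (grad_x L = 0): Q x + c + A^T lambda = 0.
Primal feasibility: A x = b.

This gives the KKT block system:
  [ Q   A^T ] [ x     ]   [-c ]
  [ A    0  ] [ lambda ] = [ b ]

Solving the linear system:
  x*      = (-1.0562, 0.0562, -0.8876)
  lambda* = (-0.9438, -1.2921)
  f(x*)   = -0.6404

x* = (-1.0562, 0.0562, -0.8876), lambda* = (-0.9438, -1.2921)


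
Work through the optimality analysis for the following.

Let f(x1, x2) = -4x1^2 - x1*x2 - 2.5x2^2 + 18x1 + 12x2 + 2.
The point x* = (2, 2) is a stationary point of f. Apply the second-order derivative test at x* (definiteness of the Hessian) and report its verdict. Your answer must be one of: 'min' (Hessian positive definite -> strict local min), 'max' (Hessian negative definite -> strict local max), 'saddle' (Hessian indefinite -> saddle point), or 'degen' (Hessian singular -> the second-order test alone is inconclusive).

Compute the Hessian H = grad^2 f:
  H = [[-8, -1], [-1, -5]]
Verify stationarity: grad f(x*) = H x* + g = (0, 0).
Eigenvalues of H: -8.3028, -4.6972.
Both eigenvalues < 0, so H is negative definite -> x* is a strict local max.

max


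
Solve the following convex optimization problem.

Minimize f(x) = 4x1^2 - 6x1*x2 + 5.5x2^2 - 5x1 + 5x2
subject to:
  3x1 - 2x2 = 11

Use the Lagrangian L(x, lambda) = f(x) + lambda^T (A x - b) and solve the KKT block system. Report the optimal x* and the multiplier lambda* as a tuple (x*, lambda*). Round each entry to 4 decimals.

Form the Lagrangian:
  L(x, lambda) = (1/2) x^T Q x + c^T x + lambda^T (A x - b)
Stationarity (grad_x L = 0): Q x + c + A^T lambda = 0.
Primal feasibility: A x = b.

This gives the KKT block system:
  [ Q   A^T ] [ x     ]   [-c ]
  [ A    0  ] [ lambda ] = [ b ]

Solving the linear system:
  x*      = (3.7458, 0.1186)
  lambda* = (-8.0847)
  f(x*)   = 35.3983

x* = (3.7458, 0.1186), lambda* = (-8.0847)


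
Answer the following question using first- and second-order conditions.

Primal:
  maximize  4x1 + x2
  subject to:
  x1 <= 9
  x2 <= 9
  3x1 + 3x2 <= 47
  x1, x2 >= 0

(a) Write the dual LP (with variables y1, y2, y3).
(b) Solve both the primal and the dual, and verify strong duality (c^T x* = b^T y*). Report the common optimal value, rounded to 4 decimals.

The standard primal-dual pair for 'max c^T x s.t. A x <= b, x >= 0' is:
  Dual:  min b^T y  s.t.  A^T y >= c,  y >= 0.

So the dual LP is:
  minimize  9y1 + 9y2 + 47y3
  subject to:
    y1 + 3y3 >= 4
    y2 + 3y3 >= 1
    y1, y2, y3 >= 0

Solving the primal: x* = (9, 6.6667).
  primal value c^T x* = 42.6667.
Solving the dual: y* = (3, 0, 0.3333).
  dual value b^T y* = 42.6667.
Strong duality: c^T x* = b^T y*. Confirmed.

42.6667


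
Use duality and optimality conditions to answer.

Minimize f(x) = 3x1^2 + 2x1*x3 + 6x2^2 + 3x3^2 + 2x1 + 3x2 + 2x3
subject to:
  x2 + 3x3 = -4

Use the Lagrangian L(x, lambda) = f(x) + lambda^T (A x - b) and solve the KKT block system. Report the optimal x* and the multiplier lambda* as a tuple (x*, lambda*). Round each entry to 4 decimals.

Form the Lagrangian:
  L(x, lambda) = (1/2) x^T Q x + c^T x + lambda^T (A x - b)
Stationarity (grad_x L = 0): Q x + c + A^T lambda = 0.
Primal feasibility: A x = b.

This gives the KKT block system:
  [ Q   A^T ] [ x     ]   [-c ]
  [ A    0  ] [ lambda ] = [ b ]

Solving the linear system:
  x*      = (0.0676, -0.3912, -1.2029)
  lambda* = (1.6941)
  f(x*)   = 1.6662

x* = (0.0676, -0.3912, -1.2029), lambda* = (1.6941)


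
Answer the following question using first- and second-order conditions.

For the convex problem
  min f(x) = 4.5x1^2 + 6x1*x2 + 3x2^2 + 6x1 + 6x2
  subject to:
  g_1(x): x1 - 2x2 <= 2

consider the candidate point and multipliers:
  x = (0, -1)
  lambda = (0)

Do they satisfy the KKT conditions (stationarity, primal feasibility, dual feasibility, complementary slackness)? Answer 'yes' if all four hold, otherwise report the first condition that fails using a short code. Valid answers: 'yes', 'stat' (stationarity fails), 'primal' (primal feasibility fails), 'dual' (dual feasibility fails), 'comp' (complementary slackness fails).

Gradient of f: grad f(x) = Q x + c = (0, 0)
Constraint values g_i(x) = a_i^T x - b_i:
  g_1((0, -1)) = 0
Stationarity residual: grad f(x) + sum_i lambda_i a_i = (0, 0)
  -> stationarity OK
Primal feasibility (all g_i <= 0): OK
Dual feasibility (all lambda_i >= 0): OK
Complementary slackness (lambda_i * g_i(x) = 0 for all i): OK

Verdict: yes, KKT holds.

yes


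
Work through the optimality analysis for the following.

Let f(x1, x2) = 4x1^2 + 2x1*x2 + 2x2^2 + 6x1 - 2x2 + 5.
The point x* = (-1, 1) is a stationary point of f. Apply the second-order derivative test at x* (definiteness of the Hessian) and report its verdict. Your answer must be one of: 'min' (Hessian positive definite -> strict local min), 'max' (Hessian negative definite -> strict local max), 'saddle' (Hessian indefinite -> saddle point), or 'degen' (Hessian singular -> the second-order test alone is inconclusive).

Compute the Hessian H = grad^2 f:
  H = [[8, 2], [2, 4]]
Verify stationarity: grad f(x*) = H x* + g = (0, 0).
Eigenvalues of H: 3.1716, 8.8284.
Both eigenvalues > 0, so H is positive definite -> x* is a strict local min.

min


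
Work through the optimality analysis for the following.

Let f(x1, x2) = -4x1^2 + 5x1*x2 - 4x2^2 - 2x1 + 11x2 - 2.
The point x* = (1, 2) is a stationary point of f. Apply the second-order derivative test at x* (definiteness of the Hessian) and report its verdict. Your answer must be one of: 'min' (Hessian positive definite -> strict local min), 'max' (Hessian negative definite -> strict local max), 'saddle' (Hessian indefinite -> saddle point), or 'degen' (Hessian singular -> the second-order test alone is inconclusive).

Compute the Hessian H = grad^2 f:
  H = [[-8, 5], [5, -8]]
Verify stationarity: grad f(x*) = H x* + g = (0, 0).
Eigenvalues of H: -13, -3.
Both eigenvalues < 0, so H is negative definite -> x* is a strict local max.

max


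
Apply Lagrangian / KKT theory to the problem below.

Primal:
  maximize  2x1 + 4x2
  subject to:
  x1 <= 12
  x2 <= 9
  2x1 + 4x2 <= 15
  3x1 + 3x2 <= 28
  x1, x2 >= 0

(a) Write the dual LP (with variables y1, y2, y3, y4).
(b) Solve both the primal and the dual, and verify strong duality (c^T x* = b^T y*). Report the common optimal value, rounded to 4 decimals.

The standard primal-dual pair for 'max c^T x s.t. A x <= b, x >= 0' is:
  Dual:  min b^T y  s.t.  A^T y >= c,  y >= 0.

So the dual LP is:
  minimize  12y1 + 9y2 + 15y3 + 28y4
  subject to:
    y1 + 2y3 + 3y4 >= 2
    y2 + 4y3 + 3y4 >= 4
    y1, y2, y3, y4 >= 0

Solving the primal: x* = (7.5, 0).
  primal value c^T x* = 15.
Solving the dual: y* = (0, 0, 1, 0).
  dual value b^T y* = 15.
Strong duality: c^T x* = b^T y*. Confirmed.

15


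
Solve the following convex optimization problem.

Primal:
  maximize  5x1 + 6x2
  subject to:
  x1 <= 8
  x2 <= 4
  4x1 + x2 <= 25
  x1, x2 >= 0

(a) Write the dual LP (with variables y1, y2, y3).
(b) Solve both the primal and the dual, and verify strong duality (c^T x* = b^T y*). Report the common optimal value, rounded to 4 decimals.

The standard primal-dual pair for 'max c^T x s.t. A x <= b, x >= 0' is:
  Dual:  min b^T y  s.t.  A^T y >= c,  y >= 0.

So the dual LP is:
  minimize  8y1 + 4y2 + 25y3
  subject to:
    y1 + 4y3 >= 5
    y2 + y3 >= 6
    y1, y2, y3 >= 0

Solving the primal: x* = (5.25, 4).
  primal value c^T x* = 50.25.
Solving the dual: y* = (0, 4.75, 1.25).
  dual value b^T y* = 50.25.
Strong duality: c^T x* = b^T y*. Confirmed.

50.25


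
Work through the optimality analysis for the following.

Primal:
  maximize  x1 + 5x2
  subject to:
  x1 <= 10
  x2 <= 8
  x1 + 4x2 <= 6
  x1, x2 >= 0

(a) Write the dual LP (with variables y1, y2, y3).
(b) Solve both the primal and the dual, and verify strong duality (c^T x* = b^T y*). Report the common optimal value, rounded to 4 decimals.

The standard primal-dual pair for 'max c^T x s.t. A x <= b, x >= 0' is:
  Dual:  min b^T y  s.t.  A^T y >= c,  y >= 0.

So the dual LP is:
  minimize  10y1 + 8y2 + 6y3
  subject to:
    y1 + y3 >= 1
    y2 + 4y3 >= 5
    y1, y2, y3 >= 0

Solving the primal: x* = (0, 1.5).
  primal value c^T x* = 7.5.
Solving the dual: y* = (0, 0, 1.25).
  dual value b^T y* = 7.5.
Strong duality: c^T x* = b^T y*. Confirmed.

7.5


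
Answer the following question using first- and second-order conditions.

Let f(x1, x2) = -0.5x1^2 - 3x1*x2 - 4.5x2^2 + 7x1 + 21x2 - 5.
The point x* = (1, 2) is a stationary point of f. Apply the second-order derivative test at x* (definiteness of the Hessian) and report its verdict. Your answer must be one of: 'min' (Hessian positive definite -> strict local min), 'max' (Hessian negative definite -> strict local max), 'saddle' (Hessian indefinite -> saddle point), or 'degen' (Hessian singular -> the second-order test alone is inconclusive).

Compute the Hessian H = grad^2 f:
  H = [[-1, -3], [-3, -9]]
Verify stationarity: grad f(x*) = H x* + g = (0, 0).
Eigenvalues of H: -10, 0.
H has a zero eigenvalue (singular; negative semidefinite but not definite), so H is neither positive definite, negative definite, nor indefinite. The second-order test alone is inconclusive -> degen.
(Indeed, f is constant along the null direction of H through x*, so x* is not a strict local extremum.)

degen


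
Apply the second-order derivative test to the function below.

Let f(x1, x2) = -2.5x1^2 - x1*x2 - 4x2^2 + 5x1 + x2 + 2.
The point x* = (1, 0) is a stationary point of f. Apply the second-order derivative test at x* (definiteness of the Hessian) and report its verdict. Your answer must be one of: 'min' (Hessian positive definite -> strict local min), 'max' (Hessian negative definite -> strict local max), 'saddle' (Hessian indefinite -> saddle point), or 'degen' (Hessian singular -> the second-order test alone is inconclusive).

Compute the Hessian H = grad^2 f:
  H = [[-5, -1], [-1, -8]]
Verify stationarity: grad f(x*) = H x* + g = (0, 0).
Eigenvalues of H: -8.3028, -4.6972.
Both eigenvalues < 0, so H is negative definite -> x* is a strict local max.

max


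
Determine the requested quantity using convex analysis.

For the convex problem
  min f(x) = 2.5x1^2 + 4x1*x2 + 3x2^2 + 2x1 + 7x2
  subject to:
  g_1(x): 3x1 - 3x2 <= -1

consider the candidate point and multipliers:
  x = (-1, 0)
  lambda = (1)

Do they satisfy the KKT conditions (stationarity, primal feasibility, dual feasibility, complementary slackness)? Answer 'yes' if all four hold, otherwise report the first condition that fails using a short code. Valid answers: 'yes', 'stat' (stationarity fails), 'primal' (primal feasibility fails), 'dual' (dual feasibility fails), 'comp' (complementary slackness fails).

Gradient of f: grad f(x) = Q x + c = (-3, 3)
Constraint values g_i(x) = a_i^T x - b_i:
  g_1((-1, 0)) = -2
Stationarity residual: grad f(x) + sum_i lambda_i a_i = (0, 0)
  -> stationarity OK
Primal feasibility (all g_i <= 0): OK
Dual feasibility (all lambda_i >= 0): OK
Complementary slackness (lambda_i * g_i(x) = 0 for all i): FAILS

Verdict: the first failing condition is complementary_slackness -> comp.

comp


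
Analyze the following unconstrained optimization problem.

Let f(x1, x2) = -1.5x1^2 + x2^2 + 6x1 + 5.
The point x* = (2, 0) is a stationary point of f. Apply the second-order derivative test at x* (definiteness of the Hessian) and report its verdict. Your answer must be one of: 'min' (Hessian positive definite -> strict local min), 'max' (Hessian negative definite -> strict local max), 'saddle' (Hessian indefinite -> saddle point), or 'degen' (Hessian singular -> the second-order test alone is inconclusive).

Compute the Hessian H = grad^2 f:
  H = [[-3, 0], [0, 2]]
Verify stationarity: grad f(x*) = H x* + g = (0, 0).
Eigenvalues of H: -3, 2.
Eigenvalues have mixed signs, so H is indefinite -> x* is a saddle point.

saddle


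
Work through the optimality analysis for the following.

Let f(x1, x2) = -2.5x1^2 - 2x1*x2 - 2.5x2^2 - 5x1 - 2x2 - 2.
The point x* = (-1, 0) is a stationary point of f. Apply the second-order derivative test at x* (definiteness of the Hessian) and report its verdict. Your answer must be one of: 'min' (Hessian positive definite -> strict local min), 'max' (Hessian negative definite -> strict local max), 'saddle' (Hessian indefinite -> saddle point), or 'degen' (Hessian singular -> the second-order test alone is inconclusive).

Compute the Hessian H = grad^2 f:
  H = [[-5, -2], [-2, -5]]
Verify stationarity: grad f(x*) = H x* + g = (0, 0).
Eigenvalues of H: -7, -3.
Both eigenvalues < 0, so H is negative definite -> x* is a strict local max.

max


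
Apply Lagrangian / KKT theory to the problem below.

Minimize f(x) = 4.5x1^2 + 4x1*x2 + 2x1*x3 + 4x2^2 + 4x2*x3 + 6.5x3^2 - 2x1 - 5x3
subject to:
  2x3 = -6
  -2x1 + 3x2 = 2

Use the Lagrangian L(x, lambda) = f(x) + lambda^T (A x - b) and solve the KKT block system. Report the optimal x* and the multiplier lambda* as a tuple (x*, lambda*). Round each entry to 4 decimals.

Form the Lagrangian:
  L(x, lambda) = (1/2) x^T Q x + c^T x + lambda^T (A x - b)
Stationarity (grad_x L = 0): Q x + c + A^T lambda = 0.
Primal feasibility: A x = b.

This gives the KKT block system:
  [ Q   A^T ] [ x     ]   [-c ]
  [ A    0  ] [ lambda ] = [ b ]

Solving the linear system:
  x*      = (0.5466, 1.0311, -3)
  lambda* = (19.3913, 0.5217)
  f(x*)   = 64.6056

x* = (0.5466, 1.0311, -3), lambda* = (19.3913, 0.5217)


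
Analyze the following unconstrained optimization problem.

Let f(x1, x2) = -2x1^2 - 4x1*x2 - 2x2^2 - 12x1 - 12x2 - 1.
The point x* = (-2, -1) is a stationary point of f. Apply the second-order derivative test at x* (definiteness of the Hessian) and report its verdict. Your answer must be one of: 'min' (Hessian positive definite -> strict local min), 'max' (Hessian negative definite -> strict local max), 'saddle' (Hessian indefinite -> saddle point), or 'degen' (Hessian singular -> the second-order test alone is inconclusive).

Compute the Hessian H = grad^2 f:
  H = [[-4, -4], [-4, -4]]
Verify stationarity: grad f(x*) = H x* + g = (0, 0).
Eigenvalues of H: -8, 0.
H has a zero eigenvalue (singular; negative semidefinite but not definite), so H is neither positive definite, negative definite, nor indefinite. The second-order test alone is inconclusive -> degen.
(Indeed, f is constant along the null direction of H through x*, so x* is not a strict local extremum.)

degen


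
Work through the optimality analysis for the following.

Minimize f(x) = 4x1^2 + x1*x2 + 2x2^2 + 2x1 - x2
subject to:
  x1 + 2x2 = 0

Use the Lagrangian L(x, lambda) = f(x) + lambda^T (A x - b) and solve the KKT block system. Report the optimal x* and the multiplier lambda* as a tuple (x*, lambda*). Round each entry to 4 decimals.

Form the Lagrangian:
  L(x, lambda) = (1/2) x^T Q x + c^T x + lambda^T (A x - b)
Stationarity (grad_x L = 0): Q x + c + A^T lambda = 0.
Primal feasibility: A x = b.

This gives the KKT block system:
  [ Q   A^T ] [ x     ]   [-c ]
  [ A    0  ] [ lambda ] = [ b ]

Solving the linear system:
  x*      = (-0.3125, 0.1562)
  lambda* = (0.3438)
  f(x*)   = -0.3906

x* = (-0.3125, 0.1562), lambda* = (0.3438)


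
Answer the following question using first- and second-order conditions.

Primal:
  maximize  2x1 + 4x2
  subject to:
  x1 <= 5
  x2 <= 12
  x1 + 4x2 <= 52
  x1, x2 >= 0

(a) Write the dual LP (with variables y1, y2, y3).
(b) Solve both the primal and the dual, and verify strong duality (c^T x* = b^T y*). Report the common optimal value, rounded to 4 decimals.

The standard primal-dual pair for 'max c^T x s.t. A x <= b, x >= 0' is:
  Dual:  min b^T y  s.t.  A^T y >= c,  y >= 0.

So the dual LP is:
  minimize  5y1 + 12y2 + 52y3
  subject to:
    y1 + y3 >= 2
    y2 + 4y3 >= 4
    y1, y2, y3 >= 0

Solving the primal: x* = (5, 11.75).
  primal value c^T x* = 57.
Solving the dual: y* = (1, 0, 1).
  dual value b^T y* = 57.
Strong duality: c^T x* = b^T y*. Confirmed.

57


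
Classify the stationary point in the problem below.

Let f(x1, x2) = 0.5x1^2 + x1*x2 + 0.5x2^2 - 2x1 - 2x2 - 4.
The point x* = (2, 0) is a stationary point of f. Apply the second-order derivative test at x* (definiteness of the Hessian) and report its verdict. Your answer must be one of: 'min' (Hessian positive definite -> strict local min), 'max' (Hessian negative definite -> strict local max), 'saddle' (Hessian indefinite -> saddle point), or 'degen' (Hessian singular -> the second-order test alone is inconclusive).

Compute the Hessian H = grad^2 f:
  H = [[1, 1], [1, 1]]
Verify stationarity: grad f(x*) = H x* + g = (0, 0).
Eigenvalues of H: 0, 2.
H has a zero eigenvalue (singular; positive semidefinite but not definite), so H is neither positive definite, negative definite, nor indefinite. The second-order test alone is inconclusive -> degen.
(Indeed, f is constant along the null direction of H through x*, so x* is not a strict local extremum.)

degen


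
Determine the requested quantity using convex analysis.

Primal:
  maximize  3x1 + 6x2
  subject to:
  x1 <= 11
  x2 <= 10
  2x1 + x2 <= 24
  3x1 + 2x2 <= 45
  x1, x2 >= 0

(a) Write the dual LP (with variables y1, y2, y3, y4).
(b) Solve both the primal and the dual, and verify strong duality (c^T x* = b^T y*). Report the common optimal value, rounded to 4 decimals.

The standard primal-dual pair for 'max c^T x s.t. A x <= b, x >= 0' is:
  Dual:  min b^T y  s.t.  A^T y >= c,  y >= 0.

So the dual LP is:
  minimize  11y1 + 10y2 + 24y3 + 45y4
  subject to:
    y1 + 2y3 + 3y4 >= 3
    y2 + y3 + 2y4 >= 6
    y1, y2, y3, y4 >= 0

Solving the primal: x* = (7, 10).
  primal value c^T x* = 81.
Solving the dual: y* = (0, 4.5, 1.5, 0).
  dual value b^T y* = 81.
Strong duality: c^T x* = b^T y*. Confirmed.

81


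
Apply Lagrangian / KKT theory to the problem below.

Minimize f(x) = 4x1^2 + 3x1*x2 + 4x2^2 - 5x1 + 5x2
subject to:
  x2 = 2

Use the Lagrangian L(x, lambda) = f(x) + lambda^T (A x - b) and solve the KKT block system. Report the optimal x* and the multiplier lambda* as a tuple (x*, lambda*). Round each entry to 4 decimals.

Form the Lagrangian:
  L(x, lambda) = (1/2) x^T Q x + c^T x + lambda^T (A x - b)
Stationarity (grad_x L = 0): Q x + c + A^T lambda = 0.
Primal feasibility: A x = b.

This gives the KKT block system:
  [ Q   A^T ] [ x     ]   [-c ]
  [ A    0  ] [ lambda ] = [ b ]

Solving the linear system:
  x*      = (-0.125, 2)
  lambda* = (-20.625)
  f(x*)   = 25.9375

x* = (-0.125, 2), lambda* = (-20.625)


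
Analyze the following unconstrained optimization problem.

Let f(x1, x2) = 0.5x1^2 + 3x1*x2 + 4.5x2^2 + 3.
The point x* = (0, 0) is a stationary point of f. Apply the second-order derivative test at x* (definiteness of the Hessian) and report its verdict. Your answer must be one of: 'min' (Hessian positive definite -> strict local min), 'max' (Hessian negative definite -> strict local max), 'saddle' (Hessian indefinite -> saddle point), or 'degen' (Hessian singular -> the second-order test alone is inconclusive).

Compute the Hessian H = grad^2 f:
  H = [[1, 3], [3, 9]]
Verify stationarity: grad f(x*) = H x* + g = (0, 0).
Eigenvalues of H: 0, 10.
H has a zero eigenvalue (singular; positive semidefinite but not definite), so H is neither positive definite, negative definite, nor indefinite. The second-order test alone is inconclusive -> degen.
(Indeed, f is constant along the null direction of H through x*, so x* is not a strict local extremum.)

degen


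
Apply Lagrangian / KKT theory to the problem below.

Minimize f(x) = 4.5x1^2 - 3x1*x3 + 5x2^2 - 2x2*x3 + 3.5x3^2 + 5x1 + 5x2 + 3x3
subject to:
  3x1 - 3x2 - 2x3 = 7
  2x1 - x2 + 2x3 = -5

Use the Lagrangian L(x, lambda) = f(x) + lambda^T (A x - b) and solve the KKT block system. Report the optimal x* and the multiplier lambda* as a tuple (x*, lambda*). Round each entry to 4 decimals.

Form the Lagrangian:
  L(x, lambda) = (1/2) x^T Q x + c^T x + lambda^T (A x - b)
Stationarity (grad_x L = 0): Q x + c + A^T lambda = 0.
Primal feasibility: A x = b.

This gives the KKT block system:
  [ Q   A^T ] [ x     ]   [-c ]
  [ A    0  ] [ lambda ] = [ b ]

Solving the linear system:
  x*      = (-0.8692, -1.5864, -2.4241)
  lambda* = (-2.5276, 1.5665)
  f(x*)   = 2.9877

x* = (-0.8692, -1.5864, -2.4241), lambda* = (-2.5276, 1.5665)


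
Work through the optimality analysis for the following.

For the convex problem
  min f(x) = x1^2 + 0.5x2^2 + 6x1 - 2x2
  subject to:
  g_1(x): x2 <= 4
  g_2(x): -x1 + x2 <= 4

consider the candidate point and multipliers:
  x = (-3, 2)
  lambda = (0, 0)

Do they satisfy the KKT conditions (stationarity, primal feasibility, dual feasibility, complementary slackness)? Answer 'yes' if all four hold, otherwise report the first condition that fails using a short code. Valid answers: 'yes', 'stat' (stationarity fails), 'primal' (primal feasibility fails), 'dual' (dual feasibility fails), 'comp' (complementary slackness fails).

Gradient of f: grad f(x) = Q x + c = (0, 0)
Constraint values g_i(x) = a_i^T x - b_i:
  g_1((-3, 2)) = -2
  g_2((-3, 2)) = 1
Stationarity residual: grad f(x) + sum_i lambda_i a_i = (0, 0)
  -> stationarity OK
Primal feasibility (all g_i <= 0): FAILS
Dual feasibility (all lambda_i >= 0): OK
Complementary slackness (lambda_i * g_i(x) = 0 for all i): OK

Verdict: the first failing condition is primal_feasibility -> primal.

primal


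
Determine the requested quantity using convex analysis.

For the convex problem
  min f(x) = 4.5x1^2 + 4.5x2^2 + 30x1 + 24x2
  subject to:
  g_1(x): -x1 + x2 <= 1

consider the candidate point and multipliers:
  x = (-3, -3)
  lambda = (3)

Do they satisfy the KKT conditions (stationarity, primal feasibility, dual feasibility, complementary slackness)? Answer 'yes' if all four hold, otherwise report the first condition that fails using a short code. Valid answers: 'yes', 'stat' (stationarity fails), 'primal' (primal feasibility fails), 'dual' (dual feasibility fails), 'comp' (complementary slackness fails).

Gradient of f: grad f(x) = Q x + c = (3, -3)
Constraint values g_i(x) = a_i^T x - b_i:
  g_1((-3, -3)) = -1
Stationarity residual: grad f(x) + sum_i lambda_i a_i = (0, 0)
  -> stationarity OK
Primal feasibility (all g_i <= 0): OK
Dual feasibility (all lambda_i >= 0): OK
Complementary slackness (lambda_i * g_i(x) = 0 for all i): FAILS

Verdict: the first failing condition is complementary_slackness -> comp.

comp


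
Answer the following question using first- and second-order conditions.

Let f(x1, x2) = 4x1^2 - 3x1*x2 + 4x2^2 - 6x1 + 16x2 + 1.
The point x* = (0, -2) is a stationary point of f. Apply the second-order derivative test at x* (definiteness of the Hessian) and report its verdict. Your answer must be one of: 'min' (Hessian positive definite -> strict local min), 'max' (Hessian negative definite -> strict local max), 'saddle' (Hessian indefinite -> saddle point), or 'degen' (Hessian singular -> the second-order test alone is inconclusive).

Compute the Hessian H = grad^2 f:
  H = [[8, -3], [-3, 8]]
Verify stationarity: grad f(x*) = H x* + g = (0, 0).
Eigenvalues of H: 5, 11.
Both eigenvalues > 0, so H is positive definite -> x* is a strict local min.

min


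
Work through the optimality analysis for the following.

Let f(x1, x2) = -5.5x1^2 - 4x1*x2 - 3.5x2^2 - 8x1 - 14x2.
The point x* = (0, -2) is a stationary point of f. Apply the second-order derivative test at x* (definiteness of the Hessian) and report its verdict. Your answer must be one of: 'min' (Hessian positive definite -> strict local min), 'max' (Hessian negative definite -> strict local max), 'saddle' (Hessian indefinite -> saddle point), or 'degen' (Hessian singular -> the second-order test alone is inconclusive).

Compute the Hessian H = grad^2 f:
  H = [[-11, -4], [-4, -7]]
Verify stationarity: grad f(x*) = H x* + g = (0, 0).
Eigenvalues of H: -13.4721, -4.5279.
Both eigenvalues < 0, so H is negative definite -> x* is a strict local max.

max


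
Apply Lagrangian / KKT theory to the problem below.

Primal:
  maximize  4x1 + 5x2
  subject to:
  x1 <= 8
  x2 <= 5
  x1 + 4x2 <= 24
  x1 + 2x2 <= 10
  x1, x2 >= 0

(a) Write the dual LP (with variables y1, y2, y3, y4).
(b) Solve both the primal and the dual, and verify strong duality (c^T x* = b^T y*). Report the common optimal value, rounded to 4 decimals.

The standard primal-dual pair for 'max c^T x s.t. A x <= b, x >= 0' is:
  Dual:  min b^T y  s.t.  A^T y >= c,  y >= 0.

So the dual LP is:
  minimize  8y1 + 5y2 + 24y3 + 10y4
  subject to:
    y1 + y3 + y4 >= 4
    y2 + 4y3 + 2y4 >= 5
    y1, y2, y3, y4 >= 0

Solving the primal: x* = (8, 1).
  primal value c^T x* = 37.
Solving the dual: y* = (1.5, 0, 0, 2.5).
  dual value b^T y* = 37.
Strong duality: c^T x* = b^T y*. Confirmed.

37


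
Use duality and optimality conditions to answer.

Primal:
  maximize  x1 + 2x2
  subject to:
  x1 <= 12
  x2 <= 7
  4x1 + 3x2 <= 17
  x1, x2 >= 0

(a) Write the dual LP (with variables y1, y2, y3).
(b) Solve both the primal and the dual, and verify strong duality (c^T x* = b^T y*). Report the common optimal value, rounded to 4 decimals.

The standard primal-dual pair for 'max c^T x s.t. A x <= b, x >= 0' is:
  Dual:  min b^T y  s.t.  A^T y >= c,  y >= 0.

So the dual LP is:
  minimize  12y1 + 7y2 + 17y3
  subject to:
    y1 + 4y3 >= 1
    y2 + 3y3 >= 2
    y1, y2, y3 >= 0

Solving the primal: x* = (0, 5.6667).
  primal value c^T x* = 11.3333.
Solving the dual: y* = (0, 0, 0.6667).
  dual value b^T y* = 11.3333.
Strong duality: c^T x* = b^T y*. Confirmed.

11.3333


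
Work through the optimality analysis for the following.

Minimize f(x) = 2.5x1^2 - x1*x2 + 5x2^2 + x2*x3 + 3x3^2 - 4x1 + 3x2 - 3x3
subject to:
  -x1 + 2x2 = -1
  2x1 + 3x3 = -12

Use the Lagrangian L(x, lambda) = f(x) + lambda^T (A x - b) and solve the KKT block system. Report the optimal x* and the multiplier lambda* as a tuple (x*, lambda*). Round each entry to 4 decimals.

Form the Lagrangian:
  L(x, lambda) = (1/2) x^T Q x + c^T x + lambda^T (A x - b)
Stationarity (grad_x L = 0): Q x + c + A^T lambda = 0.
Primal feasibility: A x = b.

This gives the KKT block system:
  [ Q   A^T ] [ x     ]   [-c ]
  [ A    0  ] [ lambda ] = [ b ]

Solving the linear system:
  x*      = (-1.3922, -1.1961, -3.0719)
  lambda* = (5.3203, 7.5425)
  f(x*)   = 53.5131

x* = (-1.3922, -1.1961, -3.0719), lambda* = (5.3203, 7.5425)


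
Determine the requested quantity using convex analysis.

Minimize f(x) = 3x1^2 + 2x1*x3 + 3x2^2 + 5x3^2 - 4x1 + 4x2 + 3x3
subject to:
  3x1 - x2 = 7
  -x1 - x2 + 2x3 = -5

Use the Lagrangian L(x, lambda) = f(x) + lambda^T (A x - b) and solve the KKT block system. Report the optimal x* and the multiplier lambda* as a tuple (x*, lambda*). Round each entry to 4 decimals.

Form the Lagrangian:
  L(x, lambda) = (1/2) x^T Q x + c^T x + lambda^T (A x - b)
Stationarity (grad_x L = 0): Q x + c + A^T lambda = 0.
Primal feasibility: A x = b.

This gives the KKT block system:
  [ Q   A^T ] [ x     ]   [-c ]
  [ A    0  ] [ lambda ] = [ b ]

Solving the linear system:
  x*      = (2.2593, -0.2222, -1.4815)
  lambda* = (-0.9815, 3.6481)
  f(x*)   = 5.3704

x* = (2.2593, -0.2222, -1.4815), lambda* = (-0.9815, 3.6481)
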